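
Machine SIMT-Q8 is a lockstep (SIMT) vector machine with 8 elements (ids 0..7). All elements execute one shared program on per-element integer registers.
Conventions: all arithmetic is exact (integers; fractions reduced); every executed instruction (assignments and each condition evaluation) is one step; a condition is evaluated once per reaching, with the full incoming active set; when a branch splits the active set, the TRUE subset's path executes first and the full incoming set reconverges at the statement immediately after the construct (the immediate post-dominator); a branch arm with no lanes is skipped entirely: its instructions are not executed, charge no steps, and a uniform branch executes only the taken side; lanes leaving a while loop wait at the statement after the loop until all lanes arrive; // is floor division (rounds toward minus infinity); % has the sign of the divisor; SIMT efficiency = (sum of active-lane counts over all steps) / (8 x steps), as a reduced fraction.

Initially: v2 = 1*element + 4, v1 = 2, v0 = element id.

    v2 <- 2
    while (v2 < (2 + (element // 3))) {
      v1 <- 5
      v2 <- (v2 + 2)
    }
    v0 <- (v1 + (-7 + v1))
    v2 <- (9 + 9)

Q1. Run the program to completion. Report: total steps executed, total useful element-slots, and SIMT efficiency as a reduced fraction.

Answer: 7 steps, 47 useful, 47/56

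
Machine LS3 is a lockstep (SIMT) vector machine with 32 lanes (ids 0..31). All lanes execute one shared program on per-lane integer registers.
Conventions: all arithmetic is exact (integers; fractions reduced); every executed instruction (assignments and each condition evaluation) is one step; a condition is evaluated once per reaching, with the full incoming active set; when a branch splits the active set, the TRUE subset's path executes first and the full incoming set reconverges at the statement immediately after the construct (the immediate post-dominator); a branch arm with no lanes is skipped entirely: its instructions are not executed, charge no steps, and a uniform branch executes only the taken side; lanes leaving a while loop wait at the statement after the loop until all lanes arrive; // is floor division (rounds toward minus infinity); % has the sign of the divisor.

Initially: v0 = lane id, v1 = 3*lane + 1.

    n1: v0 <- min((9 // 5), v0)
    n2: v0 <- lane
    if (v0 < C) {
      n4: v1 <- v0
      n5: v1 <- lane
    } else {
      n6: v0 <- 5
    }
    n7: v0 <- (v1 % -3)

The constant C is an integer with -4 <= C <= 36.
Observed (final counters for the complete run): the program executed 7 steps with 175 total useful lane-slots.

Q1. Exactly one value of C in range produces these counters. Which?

Answer: C = 15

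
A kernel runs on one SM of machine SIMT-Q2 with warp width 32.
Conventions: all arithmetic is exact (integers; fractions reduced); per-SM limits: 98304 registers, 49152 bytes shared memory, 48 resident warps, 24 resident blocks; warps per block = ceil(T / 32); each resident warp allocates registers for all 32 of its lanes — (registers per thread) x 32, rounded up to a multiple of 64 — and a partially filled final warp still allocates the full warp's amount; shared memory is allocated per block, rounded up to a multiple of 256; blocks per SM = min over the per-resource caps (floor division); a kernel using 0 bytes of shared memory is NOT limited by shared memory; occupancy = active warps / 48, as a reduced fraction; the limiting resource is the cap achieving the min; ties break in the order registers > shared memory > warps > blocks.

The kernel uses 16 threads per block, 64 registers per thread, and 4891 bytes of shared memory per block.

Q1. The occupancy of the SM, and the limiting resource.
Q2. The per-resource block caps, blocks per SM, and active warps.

Answer: occupancy 3/16, limited by shared memory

registers: 48 blocks
shared memory: 9 blocks
warps: 48 blocks
blocks: 24 blocks

Answer: 9 blocks, 9 active warps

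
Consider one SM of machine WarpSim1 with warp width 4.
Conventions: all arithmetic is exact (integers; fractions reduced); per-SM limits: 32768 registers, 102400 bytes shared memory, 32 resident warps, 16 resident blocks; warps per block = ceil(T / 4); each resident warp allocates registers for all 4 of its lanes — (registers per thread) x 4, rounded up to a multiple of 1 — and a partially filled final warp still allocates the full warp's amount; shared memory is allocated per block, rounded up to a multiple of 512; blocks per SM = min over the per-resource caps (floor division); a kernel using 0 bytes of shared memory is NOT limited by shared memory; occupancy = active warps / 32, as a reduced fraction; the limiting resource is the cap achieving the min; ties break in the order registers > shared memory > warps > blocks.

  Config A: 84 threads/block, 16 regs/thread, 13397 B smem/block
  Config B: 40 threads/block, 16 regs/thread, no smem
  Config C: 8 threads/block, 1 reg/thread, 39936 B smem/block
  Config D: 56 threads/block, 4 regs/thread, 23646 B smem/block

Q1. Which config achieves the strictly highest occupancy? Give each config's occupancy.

occupancies: A 21/32, B 15/16, C 1/8, D 7/8

Answer: B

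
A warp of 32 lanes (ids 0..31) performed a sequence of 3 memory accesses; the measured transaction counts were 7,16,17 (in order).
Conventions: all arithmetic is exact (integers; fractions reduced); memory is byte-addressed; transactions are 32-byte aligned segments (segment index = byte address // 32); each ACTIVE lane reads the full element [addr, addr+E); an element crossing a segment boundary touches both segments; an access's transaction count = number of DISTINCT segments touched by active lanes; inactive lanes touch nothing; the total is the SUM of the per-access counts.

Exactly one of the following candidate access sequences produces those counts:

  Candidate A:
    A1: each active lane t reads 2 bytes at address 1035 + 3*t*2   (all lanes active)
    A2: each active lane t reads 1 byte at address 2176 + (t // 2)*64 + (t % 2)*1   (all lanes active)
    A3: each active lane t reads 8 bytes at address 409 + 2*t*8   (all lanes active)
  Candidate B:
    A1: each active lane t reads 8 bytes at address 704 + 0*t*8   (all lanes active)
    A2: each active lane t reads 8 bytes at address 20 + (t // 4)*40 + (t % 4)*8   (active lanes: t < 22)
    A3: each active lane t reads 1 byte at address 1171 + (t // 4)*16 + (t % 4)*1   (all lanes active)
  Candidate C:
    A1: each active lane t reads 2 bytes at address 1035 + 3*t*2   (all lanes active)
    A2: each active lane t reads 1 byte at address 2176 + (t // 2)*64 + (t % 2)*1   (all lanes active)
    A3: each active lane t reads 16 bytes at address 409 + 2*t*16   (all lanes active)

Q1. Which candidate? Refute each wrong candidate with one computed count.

B: A1 gives 1 transaction, not 7
C: A3 gives 33 transactions, not 17
A: all counts match (7,16,17)

Answer: A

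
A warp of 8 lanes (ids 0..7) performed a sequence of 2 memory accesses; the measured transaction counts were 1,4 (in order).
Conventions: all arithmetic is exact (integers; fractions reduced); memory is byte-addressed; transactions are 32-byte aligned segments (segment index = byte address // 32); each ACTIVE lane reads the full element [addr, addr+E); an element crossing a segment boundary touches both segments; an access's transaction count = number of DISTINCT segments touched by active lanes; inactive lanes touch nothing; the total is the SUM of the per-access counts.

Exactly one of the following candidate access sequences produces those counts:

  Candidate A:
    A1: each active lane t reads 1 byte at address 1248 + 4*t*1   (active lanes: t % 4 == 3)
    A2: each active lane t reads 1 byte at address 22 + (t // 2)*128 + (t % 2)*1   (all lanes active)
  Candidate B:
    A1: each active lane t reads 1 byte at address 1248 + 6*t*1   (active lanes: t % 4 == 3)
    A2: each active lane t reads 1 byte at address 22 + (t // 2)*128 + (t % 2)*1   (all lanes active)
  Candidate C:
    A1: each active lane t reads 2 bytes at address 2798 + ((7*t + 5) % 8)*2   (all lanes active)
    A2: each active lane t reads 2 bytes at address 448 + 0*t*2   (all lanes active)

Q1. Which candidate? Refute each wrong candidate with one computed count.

B: A1 gives 2 transactions, not 1
C: A2 gives 1 transaction, not 4
A: all counts match (1,4)

Answer: A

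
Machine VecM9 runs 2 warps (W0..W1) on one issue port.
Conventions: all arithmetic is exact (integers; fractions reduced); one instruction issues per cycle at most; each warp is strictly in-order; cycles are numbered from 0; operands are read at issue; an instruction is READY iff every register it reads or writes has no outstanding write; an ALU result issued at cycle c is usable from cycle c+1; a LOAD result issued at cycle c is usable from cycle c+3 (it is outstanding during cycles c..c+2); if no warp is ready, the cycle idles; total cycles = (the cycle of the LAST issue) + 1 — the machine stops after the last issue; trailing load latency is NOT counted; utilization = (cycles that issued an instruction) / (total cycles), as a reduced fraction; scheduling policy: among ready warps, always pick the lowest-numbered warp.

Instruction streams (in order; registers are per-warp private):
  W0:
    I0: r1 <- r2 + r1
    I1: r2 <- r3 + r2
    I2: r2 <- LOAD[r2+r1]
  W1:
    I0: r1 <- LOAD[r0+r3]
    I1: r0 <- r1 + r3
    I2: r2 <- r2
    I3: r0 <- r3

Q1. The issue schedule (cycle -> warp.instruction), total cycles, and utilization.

cycle 0: W0.I0
cycle 1: W0.I1
cycle 2: W0.I2
cycle 3: W1.I0
cycle 4: idle
cycle 5: idle
cycle 6: W1.I1
cycle 7: W1.I2
cycle 8: W1.I3

Answer: 9 cycles, utilization 7/9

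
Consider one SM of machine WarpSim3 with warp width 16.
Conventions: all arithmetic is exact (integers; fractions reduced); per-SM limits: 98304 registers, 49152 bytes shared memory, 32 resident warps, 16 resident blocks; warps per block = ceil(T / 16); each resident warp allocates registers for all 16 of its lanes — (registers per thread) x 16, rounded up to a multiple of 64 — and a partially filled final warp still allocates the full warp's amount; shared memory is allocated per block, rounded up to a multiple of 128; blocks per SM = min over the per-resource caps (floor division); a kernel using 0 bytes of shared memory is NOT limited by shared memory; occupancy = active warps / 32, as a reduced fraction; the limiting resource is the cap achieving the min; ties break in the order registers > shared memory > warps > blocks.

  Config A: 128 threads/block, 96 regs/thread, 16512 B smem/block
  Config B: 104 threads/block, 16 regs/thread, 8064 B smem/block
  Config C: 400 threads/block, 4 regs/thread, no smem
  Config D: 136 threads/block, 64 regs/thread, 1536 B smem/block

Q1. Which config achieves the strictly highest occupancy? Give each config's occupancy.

occupancies: A 1/2, B 7/8, C 25/32, D 27/32

Answer: B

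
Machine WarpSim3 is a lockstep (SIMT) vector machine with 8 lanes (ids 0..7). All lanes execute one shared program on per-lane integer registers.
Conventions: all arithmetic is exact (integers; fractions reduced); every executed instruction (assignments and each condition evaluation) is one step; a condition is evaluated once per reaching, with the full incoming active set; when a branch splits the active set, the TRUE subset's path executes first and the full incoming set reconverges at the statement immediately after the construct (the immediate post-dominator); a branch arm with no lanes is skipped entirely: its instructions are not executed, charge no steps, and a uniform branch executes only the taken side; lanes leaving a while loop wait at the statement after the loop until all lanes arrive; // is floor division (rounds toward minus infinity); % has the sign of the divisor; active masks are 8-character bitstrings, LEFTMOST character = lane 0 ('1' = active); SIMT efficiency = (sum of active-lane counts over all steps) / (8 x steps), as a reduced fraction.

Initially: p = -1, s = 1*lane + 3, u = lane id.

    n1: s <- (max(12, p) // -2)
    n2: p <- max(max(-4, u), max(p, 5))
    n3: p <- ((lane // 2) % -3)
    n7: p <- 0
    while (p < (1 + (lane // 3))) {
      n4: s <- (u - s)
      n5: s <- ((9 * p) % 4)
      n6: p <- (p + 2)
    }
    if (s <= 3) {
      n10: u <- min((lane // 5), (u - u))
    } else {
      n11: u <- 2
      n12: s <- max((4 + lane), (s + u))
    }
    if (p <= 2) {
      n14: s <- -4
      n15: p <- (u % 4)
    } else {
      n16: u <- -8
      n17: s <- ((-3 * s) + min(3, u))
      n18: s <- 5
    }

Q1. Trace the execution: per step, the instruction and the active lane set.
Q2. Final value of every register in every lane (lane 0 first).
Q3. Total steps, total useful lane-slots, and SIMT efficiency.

step 0: s <- (max(12, p) // -2)      11111111
step 1: p <- max(max(-4, u), max(p, 5)) 11111111
step 2: p <- ((lane // 2) % -3)      11111111
step 3: p <- 0                       11111111
step 4: eval (p < (1 + (lane // 3))) 11111111
step 5: s <- (u - s)                 11111111
step 6: s <- ((9 * p) % 4)           11111111
step 7: p <- (p + 2)                 11111111
step 8: eval (p < (1 + (lane // 3))) 11111111
step 9: s <- (u - s)                 00000011
step 10: s <- ((9 * p) % 4)           00000011
step 11: p <- (p + 2)                 00000011
step 12: eval (p < (1 + (lane // 3))) 00000011
step 13: eval (s <= 3)                11111111
step 14: u <- min((lane // 5), (u - u)) 11111111
step 15: eval (p <= 2)                11111111
step 16: s <- -4                      11111100
step 17: p <- (u % 4)                 11111100
step 18: u <- -8                      00000011
step 19: s <- ((-3 * s) + min(3, u))  00000011
step 20: s <- 5                       00000011

Answer: 21 steps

p: 0,0,0,0,0,0,4,4
s: -4,-4,-4,-4,-4,-4,5,5
u: 0,0,0,0,0,0,-8,-8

steps = 21; useful = 122; efficiency = 122/168 = 61/84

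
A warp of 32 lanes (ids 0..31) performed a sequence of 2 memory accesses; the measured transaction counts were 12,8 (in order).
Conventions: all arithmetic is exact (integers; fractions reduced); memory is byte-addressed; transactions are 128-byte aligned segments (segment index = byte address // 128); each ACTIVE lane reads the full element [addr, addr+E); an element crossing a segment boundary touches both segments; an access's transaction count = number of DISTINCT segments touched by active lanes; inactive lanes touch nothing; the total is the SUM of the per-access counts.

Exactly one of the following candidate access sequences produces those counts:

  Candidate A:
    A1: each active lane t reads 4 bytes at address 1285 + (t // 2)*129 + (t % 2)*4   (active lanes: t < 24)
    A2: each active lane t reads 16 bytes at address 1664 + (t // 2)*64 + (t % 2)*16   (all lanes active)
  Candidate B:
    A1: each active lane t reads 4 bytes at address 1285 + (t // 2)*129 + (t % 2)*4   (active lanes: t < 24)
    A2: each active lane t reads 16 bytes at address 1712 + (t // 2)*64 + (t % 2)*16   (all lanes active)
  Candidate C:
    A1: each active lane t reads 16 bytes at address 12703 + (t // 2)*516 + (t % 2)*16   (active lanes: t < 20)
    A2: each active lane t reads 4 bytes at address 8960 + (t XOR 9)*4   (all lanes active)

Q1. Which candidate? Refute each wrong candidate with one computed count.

B: A2 gives 9 transactions, not 8
C: A1 gives 10 transactions, not 12
A: all counts match (12,8)

Answer: A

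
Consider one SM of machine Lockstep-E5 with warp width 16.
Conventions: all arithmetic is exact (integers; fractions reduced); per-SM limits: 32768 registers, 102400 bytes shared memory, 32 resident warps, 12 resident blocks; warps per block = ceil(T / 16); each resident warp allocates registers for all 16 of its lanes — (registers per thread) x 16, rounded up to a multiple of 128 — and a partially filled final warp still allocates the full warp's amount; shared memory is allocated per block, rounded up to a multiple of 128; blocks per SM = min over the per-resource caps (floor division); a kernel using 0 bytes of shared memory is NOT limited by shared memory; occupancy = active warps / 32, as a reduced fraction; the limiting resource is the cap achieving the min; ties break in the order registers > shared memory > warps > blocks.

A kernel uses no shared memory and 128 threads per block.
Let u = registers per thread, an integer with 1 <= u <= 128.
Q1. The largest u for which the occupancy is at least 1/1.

Answer: u = 64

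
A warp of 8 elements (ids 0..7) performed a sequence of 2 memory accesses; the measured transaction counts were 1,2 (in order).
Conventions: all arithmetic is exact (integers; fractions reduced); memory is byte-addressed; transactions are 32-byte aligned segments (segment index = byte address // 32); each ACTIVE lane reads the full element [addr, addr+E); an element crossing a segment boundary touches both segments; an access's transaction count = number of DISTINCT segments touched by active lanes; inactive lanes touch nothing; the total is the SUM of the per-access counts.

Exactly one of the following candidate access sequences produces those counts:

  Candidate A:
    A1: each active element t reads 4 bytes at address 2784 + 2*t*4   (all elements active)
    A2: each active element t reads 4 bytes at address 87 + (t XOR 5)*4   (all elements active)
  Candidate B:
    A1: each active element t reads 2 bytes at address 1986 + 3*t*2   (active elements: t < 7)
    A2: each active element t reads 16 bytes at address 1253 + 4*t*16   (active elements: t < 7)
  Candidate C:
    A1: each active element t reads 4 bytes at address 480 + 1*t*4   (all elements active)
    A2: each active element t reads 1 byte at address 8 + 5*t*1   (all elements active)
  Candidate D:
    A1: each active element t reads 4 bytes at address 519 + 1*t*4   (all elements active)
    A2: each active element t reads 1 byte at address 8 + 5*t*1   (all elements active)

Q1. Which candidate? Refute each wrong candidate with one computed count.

A: A1 gives 2 transactions, not 1
B: A1 gives 2 transactions, not 1
D: A1 gives 2 transactions, not 1
C: all counts match (1,2)

Answer: C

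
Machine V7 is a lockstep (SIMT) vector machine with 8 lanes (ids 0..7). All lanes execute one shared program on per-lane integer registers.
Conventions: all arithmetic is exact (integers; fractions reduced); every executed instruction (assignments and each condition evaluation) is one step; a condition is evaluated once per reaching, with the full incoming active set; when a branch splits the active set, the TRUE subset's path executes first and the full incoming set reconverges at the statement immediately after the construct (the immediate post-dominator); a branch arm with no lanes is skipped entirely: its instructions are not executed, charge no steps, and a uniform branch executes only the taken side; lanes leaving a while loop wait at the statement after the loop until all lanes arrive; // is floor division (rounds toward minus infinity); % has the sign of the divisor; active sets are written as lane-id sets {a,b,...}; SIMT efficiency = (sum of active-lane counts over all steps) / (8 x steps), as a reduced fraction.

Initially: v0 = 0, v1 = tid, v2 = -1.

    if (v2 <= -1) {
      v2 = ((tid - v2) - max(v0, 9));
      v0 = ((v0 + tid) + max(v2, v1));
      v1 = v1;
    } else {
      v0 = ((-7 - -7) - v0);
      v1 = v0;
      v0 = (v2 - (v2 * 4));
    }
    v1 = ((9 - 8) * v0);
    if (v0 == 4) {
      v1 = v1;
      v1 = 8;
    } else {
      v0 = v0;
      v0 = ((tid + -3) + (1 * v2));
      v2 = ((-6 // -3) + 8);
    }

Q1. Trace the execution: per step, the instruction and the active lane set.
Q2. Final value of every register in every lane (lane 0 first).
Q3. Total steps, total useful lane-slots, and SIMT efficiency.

step 0: eval (v2 <= -1)              {0,1,2,3,4,5,6,7}
step 1: v2 <- ((tid - v2) - max(v0, 9)) {0,1,2,3,4,5,6,7}
step 2: v0 <- ((v0 + tid) + max(v2, v1)) {0,1,2,3,4,5,6,7}
step 3: v1 <- v1                     {0,1,2,3,4,5,6,7}
step 4: v1 <- ((9 - 8) * v0)         {0,1,2,3,4,5,6,7}
step 5: eval (v0 == 4)               {0,1,2,3,4,5,6,7}
step 6: v1 <- v1                     {2}
step 7: v1 <- 8                      {2}
step 8: v0 <- v0                     {0,1,3,4,5,6,7}
step 9: v0 <- ((tid + -3) + (1 * v2)) {0,1,3,4,5,6,7}
step 10: v2 <- ((-6 // -3) + 8)       {0,1,3,4,5,6,7}

Answer: 11 steps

v0: -11,-9,4,-5,-3,-1,1,3
v1: 0,2,8,6,8,10,12,14
v2: 10,10,-6,10,10,10,10,10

steps = 11; useful = 71; efficiency = 71/88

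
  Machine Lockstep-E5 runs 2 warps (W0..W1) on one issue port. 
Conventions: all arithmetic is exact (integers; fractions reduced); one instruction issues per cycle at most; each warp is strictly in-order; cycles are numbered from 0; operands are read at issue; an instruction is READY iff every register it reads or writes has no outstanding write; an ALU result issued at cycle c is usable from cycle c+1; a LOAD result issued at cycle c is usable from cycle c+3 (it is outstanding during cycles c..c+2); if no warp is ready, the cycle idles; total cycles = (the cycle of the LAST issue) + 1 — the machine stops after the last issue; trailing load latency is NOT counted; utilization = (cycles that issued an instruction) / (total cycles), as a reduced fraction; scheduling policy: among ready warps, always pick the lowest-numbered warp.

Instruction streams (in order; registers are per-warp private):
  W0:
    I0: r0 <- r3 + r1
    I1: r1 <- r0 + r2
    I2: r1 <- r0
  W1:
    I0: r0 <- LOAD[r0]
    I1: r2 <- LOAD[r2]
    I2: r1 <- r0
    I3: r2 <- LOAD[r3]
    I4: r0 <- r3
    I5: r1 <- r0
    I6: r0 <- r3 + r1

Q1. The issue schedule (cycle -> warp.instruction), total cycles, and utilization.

cycle 0: W0.I0
cycle 1: W0.I1
cycle 2: W0.I2
cycle 3: W1.I0
cycle 4: W1.I1
cycle 5: idle
cycle 6: W1.I2
cycle 7: W1.I3
cycle 8: W1.I4
cycle 9: W1.I5
cycle 10: W1.I6

Answer: 11 cycles, utilization 10/11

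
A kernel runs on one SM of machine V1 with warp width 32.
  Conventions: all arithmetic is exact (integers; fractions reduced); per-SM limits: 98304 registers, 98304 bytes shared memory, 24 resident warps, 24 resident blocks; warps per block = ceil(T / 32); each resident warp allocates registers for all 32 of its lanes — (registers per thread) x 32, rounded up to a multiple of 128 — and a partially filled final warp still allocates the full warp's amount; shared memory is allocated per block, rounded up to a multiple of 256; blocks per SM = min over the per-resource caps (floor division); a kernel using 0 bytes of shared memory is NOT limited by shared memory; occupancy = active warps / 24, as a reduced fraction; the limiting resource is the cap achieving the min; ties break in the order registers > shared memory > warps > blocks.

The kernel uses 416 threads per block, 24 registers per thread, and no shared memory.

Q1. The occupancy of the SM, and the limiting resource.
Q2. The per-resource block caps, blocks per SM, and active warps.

Answer: occupancy 13/24, limited by warps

registers: 9 blocks
shared memory: no limit (kernel uses none)
warps: 1 block
blocks: 24 blocks

Answer: 1 block, 13 active warps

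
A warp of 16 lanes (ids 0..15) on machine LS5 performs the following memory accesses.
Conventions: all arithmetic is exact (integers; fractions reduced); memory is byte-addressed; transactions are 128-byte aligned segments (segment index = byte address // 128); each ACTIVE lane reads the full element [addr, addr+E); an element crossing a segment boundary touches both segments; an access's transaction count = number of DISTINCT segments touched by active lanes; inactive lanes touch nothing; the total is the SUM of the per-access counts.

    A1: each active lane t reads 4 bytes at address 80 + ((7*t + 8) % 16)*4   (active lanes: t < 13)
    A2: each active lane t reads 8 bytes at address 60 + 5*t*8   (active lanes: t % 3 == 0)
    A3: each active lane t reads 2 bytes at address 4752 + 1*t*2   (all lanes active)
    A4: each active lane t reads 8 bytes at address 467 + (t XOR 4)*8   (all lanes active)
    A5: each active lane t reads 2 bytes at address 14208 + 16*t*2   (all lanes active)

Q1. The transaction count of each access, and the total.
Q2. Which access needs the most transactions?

A1: 2 transactions
A2: 6 transactions
A3: 1 transaction
A4: 2 transactions
A5: 4 transactions

Answer: 2,6,1,2,4; total 15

Answer: A2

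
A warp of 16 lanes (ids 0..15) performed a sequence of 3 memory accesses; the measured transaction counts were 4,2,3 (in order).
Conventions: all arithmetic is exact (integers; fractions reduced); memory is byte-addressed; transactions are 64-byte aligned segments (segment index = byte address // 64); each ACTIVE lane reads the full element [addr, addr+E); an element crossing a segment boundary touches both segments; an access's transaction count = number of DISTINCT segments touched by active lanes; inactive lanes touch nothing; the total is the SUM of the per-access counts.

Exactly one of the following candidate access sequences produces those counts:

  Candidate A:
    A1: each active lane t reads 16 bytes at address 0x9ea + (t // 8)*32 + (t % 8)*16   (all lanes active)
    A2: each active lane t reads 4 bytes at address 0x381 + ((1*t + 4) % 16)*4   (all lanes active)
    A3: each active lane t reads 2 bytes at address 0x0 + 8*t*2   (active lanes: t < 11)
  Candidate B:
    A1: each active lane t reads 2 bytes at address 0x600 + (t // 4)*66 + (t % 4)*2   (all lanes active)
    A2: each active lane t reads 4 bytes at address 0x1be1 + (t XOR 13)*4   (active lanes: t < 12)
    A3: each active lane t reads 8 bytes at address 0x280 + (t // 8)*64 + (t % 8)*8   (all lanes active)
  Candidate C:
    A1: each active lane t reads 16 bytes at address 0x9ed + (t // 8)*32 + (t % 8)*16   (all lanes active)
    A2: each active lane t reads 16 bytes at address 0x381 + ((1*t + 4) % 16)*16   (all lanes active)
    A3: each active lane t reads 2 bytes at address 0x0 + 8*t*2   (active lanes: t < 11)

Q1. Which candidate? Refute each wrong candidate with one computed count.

B: A3 gives 2 transactions, not 3
C: A2 gives 5 transactions, not 2
A: all counts match (4,2,3)

Answer: A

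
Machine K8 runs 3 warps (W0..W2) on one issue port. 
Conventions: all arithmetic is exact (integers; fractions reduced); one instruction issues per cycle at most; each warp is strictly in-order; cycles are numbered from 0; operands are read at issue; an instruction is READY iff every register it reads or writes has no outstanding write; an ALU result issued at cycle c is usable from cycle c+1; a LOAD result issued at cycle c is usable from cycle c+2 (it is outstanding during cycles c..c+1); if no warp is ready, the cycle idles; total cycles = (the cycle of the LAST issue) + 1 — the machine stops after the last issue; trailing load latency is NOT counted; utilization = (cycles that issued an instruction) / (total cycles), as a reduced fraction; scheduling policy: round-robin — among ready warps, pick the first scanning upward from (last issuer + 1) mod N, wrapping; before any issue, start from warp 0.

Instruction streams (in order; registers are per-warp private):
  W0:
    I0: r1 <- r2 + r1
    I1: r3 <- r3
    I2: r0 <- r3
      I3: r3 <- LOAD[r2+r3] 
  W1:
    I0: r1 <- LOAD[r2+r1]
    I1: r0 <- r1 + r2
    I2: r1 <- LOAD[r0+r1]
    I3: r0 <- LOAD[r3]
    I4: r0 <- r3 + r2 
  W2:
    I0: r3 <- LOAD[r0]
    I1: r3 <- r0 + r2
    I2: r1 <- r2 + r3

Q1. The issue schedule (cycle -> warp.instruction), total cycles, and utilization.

cycle 0: W0.I0
cycle 1: W1.I0
cycle 2: W2.I0
cycle 3: W0.I1
cycle 4: W1.I1
cycle 5: W2.I1
cycle 6: W0.I2
cycle 7: W1.I2
cycle 8: W2.I2
cycle 9: W0.I3
cycle 10: W1.I3
cycle 11: idle
cycle 12: W1.I4

Answer: 13 cycles, utilization 12/13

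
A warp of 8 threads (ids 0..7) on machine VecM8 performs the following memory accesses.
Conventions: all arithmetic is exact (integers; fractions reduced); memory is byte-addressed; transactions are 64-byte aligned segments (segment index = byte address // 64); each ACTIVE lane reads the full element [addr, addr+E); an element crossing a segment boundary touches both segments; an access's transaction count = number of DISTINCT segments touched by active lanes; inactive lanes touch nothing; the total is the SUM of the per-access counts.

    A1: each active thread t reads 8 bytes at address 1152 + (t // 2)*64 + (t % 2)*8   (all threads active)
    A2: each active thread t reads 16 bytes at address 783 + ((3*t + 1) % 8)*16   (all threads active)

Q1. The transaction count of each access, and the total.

A1: 4 transactions
A2: 3 transactions

Answer: 4,3; total 7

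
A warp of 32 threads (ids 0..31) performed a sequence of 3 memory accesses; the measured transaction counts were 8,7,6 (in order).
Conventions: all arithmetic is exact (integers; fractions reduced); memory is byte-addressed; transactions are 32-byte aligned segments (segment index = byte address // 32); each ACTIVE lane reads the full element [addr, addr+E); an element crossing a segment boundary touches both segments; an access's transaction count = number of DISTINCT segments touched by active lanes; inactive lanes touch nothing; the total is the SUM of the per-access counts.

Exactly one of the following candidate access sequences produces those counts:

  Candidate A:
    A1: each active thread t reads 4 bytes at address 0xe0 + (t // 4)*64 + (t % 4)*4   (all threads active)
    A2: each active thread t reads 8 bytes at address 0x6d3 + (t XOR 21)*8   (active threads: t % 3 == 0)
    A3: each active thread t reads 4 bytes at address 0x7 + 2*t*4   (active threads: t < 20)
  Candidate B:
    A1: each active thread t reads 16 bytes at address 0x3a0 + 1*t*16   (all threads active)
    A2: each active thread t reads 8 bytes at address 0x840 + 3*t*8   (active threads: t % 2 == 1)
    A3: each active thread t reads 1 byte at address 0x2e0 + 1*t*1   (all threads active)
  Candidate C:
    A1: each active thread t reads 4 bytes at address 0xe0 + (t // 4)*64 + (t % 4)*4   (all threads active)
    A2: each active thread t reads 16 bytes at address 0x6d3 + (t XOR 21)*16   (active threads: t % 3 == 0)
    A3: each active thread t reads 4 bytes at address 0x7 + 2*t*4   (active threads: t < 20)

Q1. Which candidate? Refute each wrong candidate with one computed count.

B: A1 gives 16 transactions, not 8
C: A2 gives 12 transactions, not 7
A: all counts match (8,7,6)

Answer: A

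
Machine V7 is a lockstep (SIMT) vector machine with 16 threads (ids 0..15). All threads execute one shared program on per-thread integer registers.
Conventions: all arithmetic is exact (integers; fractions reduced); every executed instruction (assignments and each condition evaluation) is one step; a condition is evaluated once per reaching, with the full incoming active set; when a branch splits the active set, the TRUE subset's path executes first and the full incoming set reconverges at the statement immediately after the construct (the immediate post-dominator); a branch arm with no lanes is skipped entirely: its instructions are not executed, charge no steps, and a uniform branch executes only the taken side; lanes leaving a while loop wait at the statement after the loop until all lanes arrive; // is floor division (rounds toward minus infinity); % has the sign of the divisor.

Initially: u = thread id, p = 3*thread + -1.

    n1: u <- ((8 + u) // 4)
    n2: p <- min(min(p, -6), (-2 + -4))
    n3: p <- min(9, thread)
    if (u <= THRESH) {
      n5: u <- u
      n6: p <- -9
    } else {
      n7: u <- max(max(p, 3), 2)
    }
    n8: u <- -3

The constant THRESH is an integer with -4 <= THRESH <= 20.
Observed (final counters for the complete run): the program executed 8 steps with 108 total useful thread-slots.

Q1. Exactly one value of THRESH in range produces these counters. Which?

Answer: THRESH = 4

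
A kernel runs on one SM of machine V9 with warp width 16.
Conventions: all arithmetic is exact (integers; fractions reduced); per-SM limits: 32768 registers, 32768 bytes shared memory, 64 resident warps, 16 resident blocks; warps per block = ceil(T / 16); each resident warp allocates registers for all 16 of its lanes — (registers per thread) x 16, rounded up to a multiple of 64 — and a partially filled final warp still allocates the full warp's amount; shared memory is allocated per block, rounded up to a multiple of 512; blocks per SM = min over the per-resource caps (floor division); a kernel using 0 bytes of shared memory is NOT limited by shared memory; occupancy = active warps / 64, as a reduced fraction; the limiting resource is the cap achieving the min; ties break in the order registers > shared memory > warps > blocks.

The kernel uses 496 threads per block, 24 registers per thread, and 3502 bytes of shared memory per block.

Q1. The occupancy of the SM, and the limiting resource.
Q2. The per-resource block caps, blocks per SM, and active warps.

Answer: occupancy 31/32, limited by registers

registers: 2 blocks
shared memory: 9 blocks
warps: 2 blocks
blocks: 16 blocks

Answer: 2 blocks, 62 active warps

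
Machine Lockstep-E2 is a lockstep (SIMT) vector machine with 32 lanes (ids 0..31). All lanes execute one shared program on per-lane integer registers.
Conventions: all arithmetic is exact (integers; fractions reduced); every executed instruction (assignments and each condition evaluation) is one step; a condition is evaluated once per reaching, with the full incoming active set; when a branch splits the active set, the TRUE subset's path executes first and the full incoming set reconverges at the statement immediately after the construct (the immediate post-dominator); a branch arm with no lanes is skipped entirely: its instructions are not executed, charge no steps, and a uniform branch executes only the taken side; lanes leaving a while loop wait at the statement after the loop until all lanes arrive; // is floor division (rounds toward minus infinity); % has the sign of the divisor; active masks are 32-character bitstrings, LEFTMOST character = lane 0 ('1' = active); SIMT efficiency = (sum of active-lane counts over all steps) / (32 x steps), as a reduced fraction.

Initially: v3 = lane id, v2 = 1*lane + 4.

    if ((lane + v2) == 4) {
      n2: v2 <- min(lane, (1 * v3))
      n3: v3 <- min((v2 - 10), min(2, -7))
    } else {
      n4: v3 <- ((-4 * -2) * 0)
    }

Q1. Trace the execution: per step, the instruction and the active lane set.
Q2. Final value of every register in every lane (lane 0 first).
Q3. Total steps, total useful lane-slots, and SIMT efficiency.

step 0: eval ((lane + v2) == 4)      11111111111111111111111111111111
step 1: v2 <- min(lane, (1 * v3))    10000000000000000000000000000000
step 2: v3 <- min((v2 - 10), min(2, -7)) 10000000000000000000000000000000
step 3: v3 <- ((-4 * -2) * 0)        01111111111111111111111111111111

Answer: 4 steps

v3: -10,0,0,0,0,0,0,0,0,0,0,0,0,0,0,0,0,0,0,0,0,0,0,0,0,0,0,0,0,0,0,0
v2: 0,5,6,7,8,9,10,11,12,13,14,15,16,17,18,19,20,21,22,23,24,25,26,27,28,29,30,31,32,33,34,35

steps = 4; useful = 65; efficiency = 65/128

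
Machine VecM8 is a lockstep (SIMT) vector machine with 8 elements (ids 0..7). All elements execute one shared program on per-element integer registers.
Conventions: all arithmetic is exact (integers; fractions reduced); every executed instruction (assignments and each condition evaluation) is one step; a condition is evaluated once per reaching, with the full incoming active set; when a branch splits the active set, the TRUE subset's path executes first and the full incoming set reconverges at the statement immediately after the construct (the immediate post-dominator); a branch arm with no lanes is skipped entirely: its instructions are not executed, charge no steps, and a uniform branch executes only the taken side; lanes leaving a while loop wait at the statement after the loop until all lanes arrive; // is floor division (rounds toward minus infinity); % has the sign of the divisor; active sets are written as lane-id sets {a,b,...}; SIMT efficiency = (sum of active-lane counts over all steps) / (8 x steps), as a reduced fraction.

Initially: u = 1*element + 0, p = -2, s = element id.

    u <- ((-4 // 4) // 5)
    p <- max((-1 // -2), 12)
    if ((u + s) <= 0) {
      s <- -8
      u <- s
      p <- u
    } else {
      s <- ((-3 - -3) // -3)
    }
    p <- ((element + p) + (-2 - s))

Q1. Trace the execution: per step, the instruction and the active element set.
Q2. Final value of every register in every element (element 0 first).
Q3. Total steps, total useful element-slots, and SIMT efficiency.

step 0: u <- ((-4 // 4) // 5)        {0,1,2,3,4,5,6,7}
step 1: p <- max((-1 // -2), 12)     {0,1,2,3,4,5,6,7}
step 2: eval ((u + s) <= 0)          {0,1,2,3,4,5,6,7}
step 3: s <- -8                      {0,1}
step 4: u <- s                       {0,1}
step 5: p <- u                       {0,1}
step 6: s <- ((-3 - -3) // -3)       {2,3,4,5,6,7}
step 7: p <- ((element + p) + (-2 - s)) {0,1,2,3,4,5,6,7}

Answer: 8 steps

u: -8,-8,-1,-1,-1,-1,-1,-1
p: -2,-1,12,13,14,15,16,17
s: -8,-8,0,0,0,0,0,0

steps = 8; useful = 44; efficiency = 44/64 = 11/16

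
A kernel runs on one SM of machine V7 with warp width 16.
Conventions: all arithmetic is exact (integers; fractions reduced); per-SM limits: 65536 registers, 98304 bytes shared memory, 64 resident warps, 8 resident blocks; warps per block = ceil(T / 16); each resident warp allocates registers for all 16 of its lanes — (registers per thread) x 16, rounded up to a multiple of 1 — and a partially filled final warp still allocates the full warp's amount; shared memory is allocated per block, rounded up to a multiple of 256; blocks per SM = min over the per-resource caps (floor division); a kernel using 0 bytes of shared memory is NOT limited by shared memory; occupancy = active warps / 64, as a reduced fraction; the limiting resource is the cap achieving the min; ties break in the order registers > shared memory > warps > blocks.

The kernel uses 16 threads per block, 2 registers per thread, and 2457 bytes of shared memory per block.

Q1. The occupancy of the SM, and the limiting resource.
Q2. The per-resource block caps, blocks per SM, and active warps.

Answer: occupancy 1/8, limited by blocks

registers: 2048 blocks
shared memory: 38 blocks
warps: 64 blocks
blocks: 8 blocks

Answer: 8 blocks, 8 active warps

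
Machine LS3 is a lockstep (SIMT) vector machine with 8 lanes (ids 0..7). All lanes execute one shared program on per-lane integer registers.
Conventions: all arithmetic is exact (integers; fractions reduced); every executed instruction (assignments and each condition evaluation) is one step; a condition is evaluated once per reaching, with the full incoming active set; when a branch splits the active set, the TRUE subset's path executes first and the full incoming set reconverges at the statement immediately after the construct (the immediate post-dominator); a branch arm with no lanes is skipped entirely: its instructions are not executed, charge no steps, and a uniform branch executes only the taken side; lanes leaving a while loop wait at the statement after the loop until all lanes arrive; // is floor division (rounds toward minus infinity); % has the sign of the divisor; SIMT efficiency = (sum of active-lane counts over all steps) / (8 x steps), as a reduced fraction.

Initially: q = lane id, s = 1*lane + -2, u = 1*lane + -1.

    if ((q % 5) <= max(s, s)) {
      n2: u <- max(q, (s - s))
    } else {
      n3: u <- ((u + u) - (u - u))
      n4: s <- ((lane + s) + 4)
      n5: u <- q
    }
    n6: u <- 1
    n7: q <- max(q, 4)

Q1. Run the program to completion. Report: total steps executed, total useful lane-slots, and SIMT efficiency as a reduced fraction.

Answer: 7 steps, 42 useful, 3/4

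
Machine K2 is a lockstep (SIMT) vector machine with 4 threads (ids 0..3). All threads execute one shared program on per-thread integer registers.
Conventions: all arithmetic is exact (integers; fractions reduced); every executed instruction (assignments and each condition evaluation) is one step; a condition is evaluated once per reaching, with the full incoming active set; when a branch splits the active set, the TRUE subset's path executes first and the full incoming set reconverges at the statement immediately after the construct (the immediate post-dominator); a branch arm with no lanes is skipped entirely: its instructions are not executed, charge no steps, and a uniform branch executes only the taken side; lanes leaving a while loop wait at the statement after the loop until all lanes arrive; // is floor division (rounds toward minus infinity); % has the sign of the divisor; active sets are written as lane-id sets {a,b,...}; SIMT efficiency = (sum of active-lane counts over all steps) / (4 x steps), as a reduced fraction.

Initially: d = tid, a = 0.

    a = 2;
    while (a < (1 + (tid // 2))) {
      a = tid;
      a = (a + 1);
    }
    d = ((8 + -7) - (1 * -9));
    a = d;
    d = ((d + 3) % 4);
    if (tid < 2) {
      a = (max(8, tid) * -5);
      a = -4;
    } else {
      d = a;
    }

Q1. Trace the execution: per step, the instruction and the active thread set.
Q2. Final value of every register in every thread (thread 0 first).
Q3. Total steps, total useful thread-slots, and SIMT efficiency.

step 0: a <- 2                       {0,1,2,3}
step 1: eval (a < (1 + (tid // 2)))  {0,1,2,3}
step 2: d <- ((8 + -7) - (1 * -9))   {0,1,2,3}
step 3: a <- d                       {0,1,2,3}
step 4: d <- ((d + 3) % 4)           {0,1,2,3}
step 5: eval (tid < 2)               {0,1,2,3}
step 6: a <- (max(8, tid) * -5)      {0,1}
step 7: a <- -4                      {0,1}
step 8: d <- a                       {2,3}

Answer: 9 steps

d: 1,1,10,10
a: -4,-4,10,10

steps = 9; useful = 30; efficiency = 30/36 = 5/6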